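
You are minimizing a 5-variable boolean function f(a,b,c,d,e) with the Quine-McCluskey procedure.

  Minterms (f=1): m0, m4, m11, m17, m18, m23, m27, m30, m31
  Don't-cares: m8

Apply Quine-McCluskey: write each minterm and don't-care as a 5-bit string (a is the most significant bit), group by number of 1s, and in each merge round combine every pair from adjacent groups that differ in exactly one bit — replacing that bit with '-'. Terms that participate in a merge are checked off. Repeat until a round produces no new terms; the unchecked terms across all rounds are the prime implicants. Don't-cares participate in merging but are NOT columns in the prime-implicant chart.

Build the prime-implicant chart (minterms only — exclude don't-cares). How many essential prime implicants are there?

6

size-2^0 implicants → 00000(✓)  00100(✓)  01000(✓)  01011(✓)  10001  10010  10111(✓)  11011(✓)  11110(✓)  11111(✓)
size-2^1 implicants → -1011  0-000  00-00  1-111  11-11  1111-
Unchecked terms (primes): -1011, 0-000, 00-00, 1-111, 10001, 10010, 11-11, 1111-
Minterm coverage:
  m0 ⊆ 0-000,00-00
  m4 ⊆ 00-00 [E]
  m11 ⊆ -1011 [E]
  m17 ⊆ 10001 [E]
  m18 ⊆ 10010 [E]
  m23 ⊆ 1-111 [E]
  m27 ⊆ -1011,11-11
  m30 ⊆ 1111- [E]
  m31 ⊆ 1-111,11-11,1111-
E = {-1011, 00-00, 1-111, 10001, 10010, 1111-}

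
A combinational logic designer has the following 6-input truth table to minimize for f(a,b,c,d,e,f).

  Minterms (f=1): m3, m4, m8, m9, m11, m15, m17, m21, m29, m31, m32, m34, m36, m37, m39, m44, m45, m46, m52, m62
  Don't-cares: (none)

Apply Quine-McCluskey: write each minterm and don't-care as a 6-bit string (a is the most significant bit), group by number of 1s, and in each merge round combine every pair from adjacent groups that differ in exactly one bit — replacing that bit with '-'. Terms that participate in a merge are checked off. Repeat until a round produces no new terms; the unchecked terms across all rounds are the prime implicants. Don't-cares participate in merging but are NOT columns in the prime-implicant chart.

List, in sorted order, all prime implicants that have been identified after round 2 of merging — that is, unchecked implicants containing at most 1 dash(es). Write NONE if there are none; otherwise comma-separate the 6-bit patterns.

size-2^0 implicants → 000011(✓)  000100(✓)  001000(✓)  001001(✓)  001011(✓)  001111(✓)  010001(✓)  010101(✓)  011101(✓)  011111(✓)  100000(✓)  100010(✓)  100100(✓)  100101(✓)  100111(✓)  101100(✓)  101101(✓)  101110(✓)  110100(✓)  111110(✓)
size-2^1 implicants → -00100  0-1111  00-011  001-11  0010-1  00100-  01-101  010-01  0111-1  1-0100  1-1110  10-100(✓)  10-101(✓)  100-00  1000-0  1001-1  10010-(✓)  1011-0  10110-(✓)
size-2^2 implicants → 10-10-
Unchecked terms (primes): -00100, 0-1111, 00-011, 001-11, 0010-1, 00100-, 01-101, 010-01, 0111-1, 1-0100, 1-1110, 10-10-, 100-00, 1000-0, 1001-1, 1011-0

-00100, 0-1111, 00-011, 001-11, 0010-1, 00100-, 01-101, 010-01, 0111-1, 1-0100, 1-1110, 100-00, 1000-0, 1001-1, 1011-0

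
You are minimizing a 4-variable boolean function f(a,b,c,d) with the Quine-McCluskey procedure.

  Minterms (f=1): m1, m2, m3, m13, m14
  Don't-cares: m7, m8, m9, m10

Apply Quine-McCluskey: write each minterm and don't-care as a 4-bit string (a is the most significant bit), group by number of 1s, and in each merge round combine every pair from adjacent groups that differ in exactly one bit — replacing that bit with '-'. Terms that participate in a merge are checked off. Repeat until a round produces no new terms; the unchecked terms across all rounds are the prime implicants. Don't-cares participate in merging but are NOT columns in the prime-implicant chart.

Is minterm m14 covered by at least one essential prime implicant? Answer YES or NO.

YES

[col 0] 0001*, 0010*, 0011*, 0111*, 1000*, 1001*, 1010*, 1101*, 1110*
[col 1] -001, -010, 0-11, 00-1, 001-, 1-01, 1-10, 10-0, 100-
Prime implicants: -001, -010, 0-11, 00-1, 001-, 1-01, 1-10, 10-0, 100-
PI chart (minterm → PIs covering it):
  1 | -001,00-1
  2 | -010,001-
  3 | 0-11,00-1,001-
  13 | 1-01  (sole → essential)
  14 | 1-10  (sole → essential)
Essential prime implicants: 1-01, 1-10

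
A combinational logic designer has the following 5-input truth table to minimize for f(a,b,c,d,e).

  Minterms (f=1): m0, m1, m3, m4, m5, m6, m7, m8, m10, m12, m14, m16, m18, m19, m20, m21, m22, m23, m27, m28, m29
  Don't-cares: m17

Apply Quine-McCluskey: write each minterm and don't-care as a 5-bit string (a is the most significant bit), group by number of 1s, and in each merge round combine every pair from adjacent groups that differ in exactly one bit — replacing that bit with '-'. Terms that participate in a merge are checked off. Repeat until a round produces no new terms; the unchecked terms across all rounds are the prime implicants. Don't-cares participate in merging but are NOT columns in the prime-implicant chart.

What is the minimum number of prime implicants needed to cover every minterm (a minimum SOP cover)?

7

size-2^0 implicants → 00000(✓)  00001(✓)  00011(✓)  00100(✓)  00101(✓)  00110(✓)  00111(✓)  01000(✓)  01010(✓)  01100(✓)  01110(✓)  10000(✓)  10001(✓)  10010(✓)  10011(✓)  10100(✓)  10101(✓)  10110(✓)  10111(✓)  11011(✓)  11100(✓)  11101(✓)
size-2^1 implicants → -0000(✓)  -0001(✓)  -0011(✓)  -0100(✓)  -0101(✓)  -0110(✓)  -0111(✓)  -1100(✓)  0-000(✓)  0-100(✓)  0-110(✓)  00-00(✓)  00-01(✓)  00-11(✓)  000-1(✓)  0000-(✓)  001-0(✓)  001-1(✓)  0010-(✓)  0011-(✓)  01-00(✓)  01-10(✓)  010-0(✓)  011-0(✓)  1-011  1-100(✓)  1-101(✓)  10-00(✓)  10-01(✓)  10-10(✓)  10-11(✓)  100-0(✓)  100-1(✓)  1000-(✓)  1001-(✓)  101-0(✓)  101-1(✓)  1010-(✓)  1011-(✓)  1110-(✓)
size-2^2 implicants → --100  -0-00(✓)  -0-01(✓)  -0-11(✓)  -00-1(✓)  -000-(✓)  -01-0(✓)  -01-1(✓)  -010-(✓)  -011-(✓)  0--00  0-1-0  00--1(✓)  00-0-(✓)  001--(✓)  01--0  1-10-  10--0(✓)  10--1(✓)  10-0-(✓)  10-1-(✓)  100--(✓)  101--(✓)
size-2^3 implicants → -0--1  -0-0-  -01--  10---
Unchecked terms (primes): --100, -0--1, -0-0-, -01--, 0--00, 0-1-0, 01--0, 1-011, 1-10-, 10---
Minterm coverage:
  m0 ⊆ -0-0-,0--00
  m1 ⊆ -0--1,-0-0-
  m3 ⊆ -0--1 [E]
  m4 ⊆ --100,-0-0-,-01--,0--00,0-1-0
  m5 ⊆ -0--1,-0-0-,-01--
  m6 ⊆ -01--,0-1-0
  m7 ⊆ -0--1,-01--
  m8 ⊆ 0--00,01--0
  m10 ⊆ 01--0 [E]
  m12 ⊆ --100,0--00,0-1-0,01--0
  m14 ⊆ 0-1-0,01--0
  m16 ⊆ -0-0-,10---
  m18 ⊆ 10--- [E]
  m19 ⊆ -0--1,1-011,10---
  m20 ⊆ --100,-0-0-,-01--,1-10-,10---
  m21 ⊆ -0--1,-0-0-,-01--,1-10-,10---
  m22 ⊆ -01--,10---
  m23 ⊆ -0--1,-01--,10---
  m27 ⊆ 1-011 [E]
  m28 ⊆ --100,1-10-
  m29 ⊆ 1-10- [E]
E = {-0--1, 01--0, 1-011, 1-10-, 10---}
Petrick residual → -0-0-, -01--
Cover = b'e + b'd' + b'c + a'be' + ac'de + acd' + ab'  |cover|=7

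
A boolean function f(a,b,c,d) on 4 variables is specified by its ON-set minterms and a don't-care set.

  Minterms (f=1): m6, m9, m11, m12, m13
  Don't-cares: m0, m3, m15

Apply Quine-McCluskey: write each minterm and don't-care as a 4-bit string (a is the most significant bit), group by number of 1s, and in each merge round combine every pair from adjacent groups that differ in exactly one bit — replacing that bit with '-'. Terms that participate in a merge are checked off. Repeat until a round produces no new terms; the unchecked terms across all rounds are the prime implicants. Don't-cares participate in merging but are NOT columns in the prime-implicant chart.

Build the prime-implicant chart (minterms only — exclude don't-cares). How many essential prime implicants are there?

[col 0] 0000, 0011*, 0110, 1001*, 1011*, 1100*, 1101*, 1111*
[col 1] -011, 1-01*, 1-11*, 10-1*, 11-1*, 110-
[col 2] 1--1
Prime implicants: -011, 0000, 0110, 1--1, 110-
PI chart (minterm → PIs covering it):
  6 | 0110  (sole → essential)
  9 | 1--1  (sole → essential)
  11 | -011,1--1
  12 | 110-  (sole → essential)
  13 | 1--1,110-
Essential prime implicants: 0110, 1--1, 110-

3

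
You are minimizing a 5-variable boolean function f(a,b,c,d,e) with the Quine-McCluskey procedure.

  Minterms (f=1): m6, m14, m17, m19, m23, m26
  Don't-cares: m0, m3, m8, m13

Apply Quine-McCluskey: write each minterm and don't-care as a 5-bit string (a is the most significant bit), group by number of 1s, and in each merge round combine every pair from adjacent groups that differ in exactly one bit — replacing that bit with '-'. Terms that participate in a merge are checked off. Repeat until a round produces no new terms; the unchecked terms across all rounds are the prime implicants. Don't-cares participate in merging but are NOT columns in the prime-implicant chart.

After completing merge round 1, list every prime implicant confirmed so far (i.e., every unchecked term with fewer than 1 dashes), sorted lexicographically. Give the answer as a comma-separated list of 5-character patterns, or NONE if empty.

size-2^0 implicants → 00000(✓)  00011(✓)  00110(✓)  01000(✓)  01101  01110(✓)  10001(✓)  10011(✓)  10111(✓)  11010
size-2^1 implicants → -0011  0-000  0-110  10-11  100-1
Unchecked terms (primes): -0011, 0-000, 0-110, 01101, 10-11, 100-1, 11010

01101, 11010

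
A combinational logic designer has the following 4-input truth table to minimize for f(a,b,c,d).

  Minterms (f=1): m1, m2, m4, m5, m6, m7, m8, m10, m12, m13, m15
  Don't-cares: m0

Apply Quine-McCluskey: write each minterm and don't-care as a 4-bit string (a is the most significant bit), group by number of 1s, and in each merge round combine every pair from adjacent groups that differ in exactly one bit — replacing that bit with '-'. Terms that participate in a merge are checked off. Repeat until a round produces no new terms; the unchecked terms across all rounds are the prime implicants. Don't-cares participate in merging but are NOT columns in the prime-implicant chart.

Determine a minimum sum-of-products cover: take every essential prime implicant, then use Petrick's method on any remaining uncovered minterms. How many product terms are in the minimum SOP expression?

size-2^0 implicants → 0000(✓)  0001(✓)  0010(✓)  0100(✓)  0101(✓)  0110(✓)  0111(✓)  1000(✓)  1010(✓)  1100(✓)  1101(✓)  1111(✓)
size-2^1 implicants → -000(✓)  -010(✓)  -100(✓)  -101(✓)  -111(✓)  0-00(✓)  0-01(✓)  0-10(✓)  00-0(✓)  000-(✓)  01-0(✓)  01-1(✓)  010-(✓)  011-(✓)  1-00(✓)  10-0(✓)  11-1(✓)  110-(✓)
size-2^2 implicants → --00  -0-0  -1-1  -10-  0--0  0-0-  01--
Unchecked terms (primes): --00, -0-0, -1-1, -10-, 0--0, 0-0-, 01--
Minterm coverage:
  m1 ⊆ 0-0- [E]
  m2 ⊆ -0-0,0--0
  m4 ⊆ --00,-10-,0--0,0-0-,01--
  m5 ⊆ -1-1,-10-,0-0-,01--
  m6 ⊆ 0--0,01--
  m7 ⊆ -1-1,01--
  m8 ⊆ --00,-0-0
  m10 ⊆ -0-0 [E]
  m12 ⊆ --00,-10-
  m13 ⊆ -1-1,-10-
  m15 ⊆ -1-1 [E]
E = {-0-0, -1-1, 0-0-}
Petrick residual → --00, 0--0
Cover = c'd' + b'd' + bd + a'd' + a'c'  |cover|=5

5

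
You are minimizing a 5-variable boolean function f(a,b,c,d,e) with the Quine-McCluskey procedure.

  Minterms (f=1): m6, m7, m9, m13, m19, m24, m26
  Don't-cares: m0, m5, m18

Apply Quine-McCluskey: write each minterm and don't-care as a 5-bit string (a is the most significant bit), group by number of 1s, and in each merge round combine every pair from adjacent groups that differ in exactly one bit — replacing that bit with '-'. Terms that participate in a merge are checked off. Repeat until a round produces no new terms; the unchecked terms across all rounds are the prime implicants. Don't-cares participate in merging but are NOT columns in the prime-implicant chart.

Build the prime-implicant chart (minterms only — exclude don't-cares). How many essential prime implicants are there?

Round 0: 00000 00101✓ 00110✓ 00111✓ 01001✓ 01101✓ 10010✓ 10011✓ 11000✓ 11010✓
Round 1: 0-101 001-1 0011- 01-01 1-010 1001- 110-0
PIs = {0-101, 00000, 001-1, 0011-, 01-01, 1-010, 1001-, 110-0}
Coverage chart:
  m6: 0011- ←essential
  m7: 001-1,0011-
  m9: 01-01 ←essential
  m13: 0-101,01-01
  m19: 1001- ←essential
  m24: 110-0 ←essential
  m26: 1-010,110-0
Essential: 0011-, 01-01, 1001-, 110-0

4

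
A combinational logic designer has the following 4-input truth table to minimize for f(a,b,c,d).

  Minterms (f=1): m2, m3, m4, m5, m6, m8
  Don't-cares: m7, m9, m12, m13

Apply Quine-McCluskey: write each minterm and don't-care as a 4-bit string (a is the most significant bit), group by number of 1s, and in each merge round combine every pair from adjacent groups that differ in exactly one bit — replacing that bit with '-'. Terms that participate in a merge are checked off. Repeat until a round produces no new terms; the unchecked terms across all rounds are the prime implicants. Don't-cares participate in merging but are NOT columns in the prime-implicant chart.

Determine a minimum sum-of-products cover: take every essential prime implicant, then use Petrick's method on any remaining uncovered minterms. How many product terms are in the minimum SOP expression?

Round 0: 0010✓ 0011✓ 0100✓ 0101✓ 0110✓ 0111✓ 1000✓ 1001✓ 1100✓ 1101✓
Round 1: -100✓ -101✓ 0-10✓ 0-11✓ 001-✓ 01-0✓ 01-1✓ 010-✓ 011-✓ 1-00✓ 1-01✓ 100-✓ 110-✓
Round 2: -10- 0-1- 01-- 1-0-
PIs = {-10-, 0-1-, 01--, 1-0-}
Coverage chart:
  m2: 0-1- ←essential
  m3: 0-1- ←essential
  m4: -10-,01--
  m5: -10-,01--
  m6: 0-1-,01--
  m8: 1-0- ←essential
Essential: 0-1-, 1-0-
Petrick residual → -10-
Min cover (3 terms): bc' + a'c + ac'

3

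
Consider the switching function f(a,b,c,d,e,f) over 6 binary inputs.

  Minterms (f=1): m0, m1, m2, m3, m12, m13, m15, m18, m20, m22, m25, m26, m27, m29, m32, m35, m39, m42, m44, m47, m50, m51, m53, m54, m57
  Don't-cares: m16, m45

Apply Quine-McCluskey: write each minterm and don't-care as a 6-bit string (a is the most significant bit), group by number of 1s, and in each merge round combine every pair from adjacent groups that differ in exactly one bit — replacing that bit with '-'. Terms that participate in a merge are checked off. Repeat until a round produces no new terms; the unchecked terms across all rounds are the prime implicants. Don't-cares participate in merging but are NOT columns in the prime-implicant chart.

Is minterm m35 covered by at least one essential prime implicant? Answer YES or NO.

[col 0] 000000*, 000001*, 000010*, 000011*, 001100*, 001101*, 001111*, 010000*, 010010*, 010100*, 010110*, 011001*, 011010*, 011011*, 011101*, 100000*, 100011*, 100111*, 101010, 101100*, 101101*, 101111*, 110010*, 110011*, 110101, 110110*, 111001*
[col 1] -00000, -00011, -01100*, -01101*, -01111*, -10010*, -10110*, -11001, 0-0000*, 0-0010*, 0-1101, 0000-0*, 0000-1*, 00000-*, 00001-*, 0011-1*, 00110-*, 01-010, 010-00*, 010-10*, 0100-0*, 0101-0*, 011-01, 0110-1, 01101-, 1-0011, 10-111, 100-11, 1011-1*, 10110-*, 110-10*, 11001-
[col 2] -011-1, -0110-, -10-10, 0-00-0, 0000--, 010--0
Prime implicants: -00000, -00011, -011-1, -0110-, -10-10, -11001, 0-00-0, 0-1101, 0000--, 01-010, 010--0, 011-01, 0110-1, 01101-, 1-0011, 10-111, 100-11, 101010, 11001-, 110101
PI chart (minterm → PIs covering it):
  0 | -00000,0-00-0,0000--
  1 | 0000--  (sole → essential)
  2 | 0-00-0,0000--
  3 | -00011,0000--
  12 | -0110-  (sole → essential)
  13 | -011-1,-0110-,0-1101
  15 | -011-1  (sole → essential)
  18 | -10-10,0-00-0,01-010,010--0
  20 | 010--0  (sole → essential)
  22 | -10-10,010--0
  25 | -11001,011-01,0110-1
  26 | 01-010,01101-
  27 | 0110-1,01101-
  29 | 0-1101,011-01
  32 | -00000  (sole → essential)
  35 | -00011,1-0011,100-11
  39 | 10-111,100-11
  42 | 101010  (sole → essential)
  44 | -0110-  (sole → essential)
  47 | -011-1,10-111
  50 | -10-10,11001-
  51 | 1-0011,11001-
  53 | 110101  (sole → essential)
  54 | -10-10  (sole → essential)
  57 | -11001  (sole → essential)
Essential prime implicants: -00000, -011-1, -0110-, -10-10, -11001, 0000--, 010--0, 101010, 110101

NO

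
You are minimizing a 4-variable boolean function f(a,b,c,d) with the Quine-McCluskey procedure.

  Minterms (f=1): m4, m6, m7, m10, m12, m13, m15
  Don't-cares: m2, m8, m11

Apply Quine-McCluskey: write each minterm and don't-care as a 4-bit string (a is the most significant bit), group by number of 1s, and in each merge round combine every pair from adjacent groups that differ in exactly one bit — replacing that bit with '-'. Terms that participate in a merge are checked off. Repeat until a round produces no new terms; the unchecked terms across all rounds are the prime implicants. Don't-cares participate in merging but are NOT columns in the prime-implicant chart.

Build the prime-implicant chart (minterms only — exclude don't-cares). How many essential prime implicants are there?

0

size-2^0 implicants → 0010(✓)  0100(✓)  0110(✓)  0111(✓)  1000(✓)  1010(✓)  1011(✓)  1100(✓)  1101(✓)  1111(✓)
size-2^1 implicants → -010  -100  -111  0-10  01-0  011-  1-00  1-11  10-0  101-  11-1  110-
Unchecked terms (primes): -010, -100, -111, 0-10, 01-0, 011-, 1-00, 1-11, 10-0, 101-, 11-1, 110-
Minterm coverage:
  m4 ⊆ -100,01-0
  m6 ⊆ 0-10,01-0,011-
  m7 ⊆ -111,011-
  m10 ⊆ -010,10-0,101-
  m12 ⊆ -100,1-00,110-
  m13 ⊆ 11-1,110-
  m15 ⊆ -111,1-11,11-1
(no essential prime implicants)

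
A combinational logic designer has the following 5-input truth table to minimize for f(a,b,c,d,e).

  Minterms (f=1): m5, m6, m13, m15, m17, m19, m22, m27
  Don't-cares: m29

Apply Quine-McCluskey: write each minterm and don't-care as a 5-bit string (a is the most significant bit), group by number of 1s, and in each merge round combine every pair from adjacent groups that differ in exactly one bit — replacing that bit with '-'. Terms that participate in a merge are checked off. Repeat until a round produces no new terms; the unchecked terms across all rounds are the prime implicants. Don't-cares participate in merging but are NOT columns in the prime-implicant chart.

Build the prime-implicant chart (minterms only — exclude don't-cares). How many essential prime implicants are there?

5

[col 0] 00101*, 00110*, 01101*, 01111*, 10001*, 10011*, 10110*, 11011*, 11101*
[col 1] -0110, -1101, 0-101, 011-1, 1-011, 100-1
Prime implicants: -0110, -1101, 0-101, 011-1, 1-011, 100-1
PI chart (minterm → PIs covering it):
  5 | 0-101  (sole → essential)
  6 | -0110  (sole → essential)
  13 | -1101,0-101,011-1
  15 | 011-1  (sole → essential)
  17 | 100-1  (sole → essential)
  19 | 1-011,100-1
  22 | -0110  (sole → essential)
  27 | 1-011  (sole → essential)
Essential prime implicants: -0110, 0-101, 011-1, 1-011, 100-1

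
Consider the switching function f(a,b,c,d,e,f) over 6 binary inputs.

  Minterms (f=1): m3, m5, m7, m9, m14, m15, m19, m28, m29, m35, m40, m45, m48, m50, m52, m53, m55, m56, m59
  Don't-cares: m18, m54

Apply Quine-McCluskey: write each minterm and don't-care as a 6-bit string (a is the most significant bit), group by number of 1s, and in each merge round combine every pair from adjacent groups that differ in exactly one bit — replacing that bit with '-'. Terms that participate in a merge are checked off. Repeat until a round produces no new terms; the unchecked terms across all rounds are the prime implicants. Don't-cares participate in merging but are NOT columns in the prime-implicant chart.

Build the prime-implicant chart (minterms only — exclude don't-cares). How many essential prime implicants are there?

9

size-2^0 implicants → 000011(✓)  000101(✓)  000111(✓)  001001  001110(✓)  001111(✓)  010010(✓)  010011(✓)  011100(✓)  011101(✓)  100011(✓)  101000(✓)  101101  110000(✓)  110010(✓)  110100(✓)  110101(✓)  110110(✓)  110111(✓)  111000(✓)  111011
size-2^1 implicants → -00011  -10010  0-0011  00-111  000-11  0001-1  00111-  01001-  01110-  1-1000  11-000  110-00(✓)  110-10(✓)  1100-0(✓)  1101-0(✓)  1101-1(✓)  11010-(✓)  11011-(✓)
size-2^2 implicants → 110--0  1101--
Unchecked terms (primes): -00011, -10010, 0-0011, 00-111, 000-11, 0001-1, 001001, 00111-, 01001-, 01110-, 1-1000, 101101, 11-000, 110--0, 1101--, 111011
Minterm coverage:
  m3 ⊆ -00011,0-0011,000-11
  m5 ⊆ 0001-1 [E]
  m7 ⊆ 00-111,000-11,0001-1
  m9 ⊆ 001001 [E]
  m14 ⊆ 00111- [E]
  m15 ⊆ 00-111,00111-
  m19 ⊆ 0-0011,01001-
  m28 ⊆ 01110- [E]
  m29 ⊆ 01110- [E]
  m35 ⊆ -00011 [E]
  m40 ⊆ 1-1000 [E]
  m45 ⊆ 101101 [E]
  m48 ⊆ 11-000,110--0
  m50 ⊆ -10010,110--0
  m52 ⊆ 110--0,1101--
  m53 ⊆ 1101-- [E]
  m55 ⊆ 1101-- [E]
  m56 ⊆ 1-1000,11-000
  m59 ⊆ 111011 [E]
E = {-00011, 0001-1, 001001, 00111-, 01110-, 1-1000, 101101, 1101--, 111011}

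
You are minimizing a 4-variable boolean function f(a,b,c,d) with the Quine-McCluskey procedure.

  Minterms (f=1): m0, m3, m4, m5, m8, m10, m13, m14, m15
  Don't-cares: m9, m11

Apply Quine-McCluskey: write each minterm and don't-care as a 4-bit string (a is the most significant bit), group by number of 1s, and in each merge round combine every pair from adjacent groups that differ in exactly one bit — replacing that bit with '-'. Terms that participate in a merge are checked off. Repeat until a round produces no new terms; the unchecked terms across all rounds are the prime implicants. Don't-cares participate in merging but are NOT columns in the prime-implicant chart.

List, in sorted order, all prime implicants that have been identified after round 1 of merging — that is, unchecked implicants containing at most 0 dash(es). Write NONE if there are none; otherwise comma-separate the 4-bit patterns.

NONE

[col 0] 0000*, 0011*, 0100*, 0101*, 1000*, 1001*, 1010*, 1011*, 1101*, 1110*, 1111*
[col 1] -000, -011, -101, 0-00, 010-, 1-01*, 1-10*, 1-11*, 10-0*, 10-1*, 100-*, 101-*, 11-1*, 111-*
[col 2] 1--1, 1-1-, 10--
Prime implicants: -000, -011, -101, 0-00, 010-, 1--1, 1-1-, 10--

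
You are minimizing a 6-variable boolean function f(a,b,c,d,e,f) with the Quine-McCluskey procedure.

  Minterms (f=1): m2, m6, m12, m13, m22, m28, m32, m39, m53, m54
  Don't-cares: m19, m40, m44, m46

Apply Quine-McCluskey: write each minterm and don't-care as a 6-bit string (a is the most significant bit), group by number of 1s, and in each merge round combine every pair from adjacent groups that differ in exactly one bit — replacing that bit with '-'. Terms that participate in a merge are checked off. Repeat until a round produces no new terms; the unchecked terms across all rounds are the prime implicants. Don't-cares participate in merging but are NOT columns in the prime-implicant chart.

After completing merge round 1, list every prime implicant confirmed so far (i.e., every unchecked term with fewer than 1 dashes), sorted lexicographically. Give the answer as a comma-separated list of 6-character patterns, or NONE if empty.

010011, 100111, 110101

size-2^0 implicants → 000010(✓)  000110(✓)  001100(✓)  001101(✓)  010011  010110(✓)  011100(✓)  100000(✓)  100111  101000(✓)  101100(✓)  101110(✓)  110101  110110(✓)
size-2^1 implicants → -01100  -10110  0-0110  0-1100  000-10  00110-  10-000  101-00  1011-0
Unchecked terms (primes): -01100, -10110, 0-0110, 0-1100, 000-10, 00110-, 010011, 10-000, 100111, 101-00, 1011-0, 110101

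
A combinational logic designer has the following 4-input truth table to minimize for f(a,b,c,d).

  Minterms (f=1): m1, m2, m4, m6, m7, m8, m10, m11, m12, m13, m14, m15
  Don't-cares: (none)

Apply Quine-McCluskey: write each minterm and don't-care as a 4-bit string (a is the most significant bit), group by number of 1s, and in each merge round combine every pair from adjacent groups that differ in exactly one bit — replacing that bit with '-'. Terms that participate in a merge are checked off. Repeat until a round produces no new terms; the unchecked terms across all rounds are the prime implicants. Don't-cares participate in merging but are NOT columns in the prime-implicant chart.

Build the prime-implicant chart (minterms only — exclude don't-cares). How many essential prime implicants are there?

[col 0] 0001, 0010*, 0100*, 0110*, 0111*, 1000*, 1010*, 1011*, 1100*, 1101*, 1110*, 1111*
[col 1] -010*, -100*, -110*, -111*, 0-10*, 01-0*, 011-*, 1-00*, 1-10*, 1-11*, 10-0*, 101-*, 11-0*, 11-1*, 110-*, 111-*
[col 2] --10, -1-0, -11-, 1--0, 1-1-, 11--
Prime implicants: --10, -1-0, -11-, 0001, 1--0, 1-1-, 11--
PI chart (minterm → PIs covering it):
  1 | 0001  (sole → essential)
  2 | --10  (sole → essential)
  4 | -1-0  (sole → essential)
  6 | --10,-1-0,-11-
  7 | -11-  (sole → essential)
  8 | 1--0  (sole → essential)
  10 | --10,1--0,1-1-
  11 | 1-1-  (sole → essential)
  12 | -1-0,1--0,11--
  13 | 11--  (sole → essential)
  14 | --10,-1-0,-11-,1--0,1-1-,11--
  15 | -11-,1-1-,11--
Essential prime implicants: --10, -1-0, -11-, 0001, 1--0, 1-1-, 11--

7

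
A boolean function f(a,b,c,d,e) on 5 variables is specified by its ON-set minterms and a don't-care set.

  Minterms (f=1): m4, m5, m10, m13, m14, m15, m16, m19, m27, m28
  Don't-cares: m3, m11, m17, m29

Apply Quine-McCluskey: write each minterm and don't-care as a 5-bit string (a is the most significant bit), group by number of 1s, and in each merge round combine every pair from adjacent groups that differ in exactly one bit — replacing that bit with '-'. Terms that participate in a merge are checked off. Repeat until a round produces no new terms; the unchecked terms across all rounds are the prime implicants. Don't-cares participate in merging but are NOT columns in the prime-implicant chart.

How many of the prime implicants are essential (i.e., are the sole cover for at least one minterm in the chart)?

Round 0: 00011✓ 00100✓ 00101✓ 01010✓ 01011✓ 01101✓ 01110✓ 01111✓ 10000✓ 10001✓ 10011✓ 11011✓ 11100✓ 11101✓
Round 1: -0011✓ -1011✓ -1101 0-011✓ 0-101 0010- 01-10✓ 01-11✓ 0101-✓ 011-1 0111-✓ 1-011✓ 100-1 1000- 1110-
Round 2: --011 01-1-
PIs = {--011, -1101, 0-101, 0010-, 01-1-, 011-1, 100-1, 1000-, 1110-}
Coverage chart:
  m4: 0010- ←essential
  m5: 0-101,0010-
  m10: 01-1- ←essential
  m13: -1101,0-101,011-1
  m14: 01-1- ←essential
  m15: 01-1-,011-1
  m16: 1000- ←essential
  m19: --011,100-1
  m27: --011 ←essential
  m28: 1110- ←essential
Essential: --011, 0010-, 01-1-, 1000-, 1110-

5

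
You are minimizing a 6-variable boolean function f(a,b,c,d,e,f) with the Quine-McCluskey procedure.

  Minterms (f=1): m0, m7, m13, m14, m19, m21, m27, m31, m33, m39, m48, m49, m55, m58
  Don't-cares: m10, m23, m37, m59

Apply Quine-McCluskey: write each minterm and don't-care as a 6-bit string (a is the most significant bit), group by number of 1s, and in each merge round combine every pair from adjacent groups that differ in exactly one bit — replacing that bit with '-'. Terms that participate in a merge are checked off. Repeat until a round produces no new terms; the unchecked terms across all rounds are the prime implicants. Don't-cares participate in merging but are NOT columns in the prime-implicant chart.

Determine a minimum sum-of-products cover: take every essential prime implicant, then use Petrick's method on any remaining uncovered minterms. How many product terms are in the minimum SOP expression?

9

size-2^0 implicants → 000000  000111(✓)  001010(✓)  001101  001110(✓)  010011(✓)  010101(✓)  010111(✓)  011011(✓)  011111(✓)  100001(✓)  100101(✓)  100111(✓)  110000(✓)  110001(✓)  110111(✓)  111010(✓)  111011(✓)
size-2^1 implicants → -00111(✓)  -10111(✓)  -11011  0-0111(✓)  001-10  01-011(✓)  01-111(✓)  010-11(✓)  0101-1  011-11(✓)  1-0001  1-0111(✓)  100-01  1001-1  11000-  11101-
size-2^2 implicants → --0111  01--11
Unchecked terms (primes): --0111, -11011, 000000, 001-10, 001101, 01--11, 0101-1, 1-0001, 100-01, 1001-1, 11000-, 11101-
Minterm coverage:
  m0 ⊆ 000000 [E]
  m7 ⊆ --0111 [E]
  m13 ⊆ 001101 [E]
  m14 ⊆ 001-10 [E]
  m19 ⊆ 01--11 [E]
  m21 ⊆ 0101-1 [E]
  m27 ⊆ -11011,01--11
  m31 ⊆ 01--11 [E]
  m33 ⊆ 1-0001,100-01
  m39 ⊆ --0111,1001-1
  m48 ⊆ 11000- [E]
  m49 ⊆ 1-0001,11000-
  m55 ⊆ --0111 [E]
  m58 ⊆ 11101- [E]
E = {--0111, 000000, 001-10, 001101, 01--11, 0101-1, 11000-, 11101-}
Petrick residual → 1-0001
Cover = c'def + a'b'c'd'e'f' + a'b'cef' + a'b'cde'f + a'bef + a'bc'df + ac'd'e'f + abc'd'e' + abcd'e  |cover|=9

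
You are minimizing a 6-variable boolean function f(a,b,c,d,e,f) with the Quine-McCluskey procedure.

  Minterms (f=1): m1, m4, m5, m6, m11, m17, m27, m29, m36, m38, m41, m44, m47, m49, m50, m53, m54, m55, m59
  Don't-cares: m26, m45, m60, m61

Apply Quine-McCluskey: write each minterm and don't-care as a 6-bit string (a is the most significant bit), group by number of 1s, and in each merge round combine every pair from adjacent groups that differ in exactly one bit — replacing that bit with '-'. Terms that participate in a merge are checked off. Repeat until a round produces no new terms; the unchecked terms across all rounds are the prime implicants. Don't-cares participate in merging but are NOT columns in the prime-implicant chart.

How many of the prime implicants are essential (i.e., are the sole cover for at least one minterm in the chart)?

7

size-2^0 implicants → 000001(✓)  000100(✓)  000101(✓)  000110(✓)  001011(✓)  010001(✓)  011010(✓)  011011(✓)  011101(✓)  100100(✓)  100110(✓)  101001(✓)  101100(✓)  101101(✓)  101111(✓)  110001(✓)  110010(✓)  110101(✓)  110110(✓)  110111(✓)  111011(✓)  111100(✓)  111101(✓)
size-2^1 implicants → -00100(✓)  -00110(✓)  -10001  -11011  -11101  0-0001  0-1011  000-01  0001-0(✓)  00010-  01101-  1-0110  1-1100(✓)  1-1101(✓)  10-100  1001-0(✓)  101-01  1011-1  10110-(✓)  11-101  110-01  110-10  1101-1  11011-  11110-(✓)
size-2^2 implicants → -001-0  1-110-
Unchecked terms (primes): -001-0, -10001, -11011, -11101, 0-0001, 0-1011, 000-01, 00010-, 01101-, 1-0110, 1-110-, 10-100, 101-01, 1011-1, 11-101, 110-01, 110-10, 1101-1, 11011-
Minterm coverage:
  m1 ⊆ 0-0001,000-01
  m4 ⊆ -001-0,00010-
  m5 ⊆ 000-01,00010-
  m6 ⊆ -001-0 [E]
  m11 ⊆ 0-1011 [E]
  m17 ⊆ -10001,0-0001
  m27 ⊆ -11011,0-1011,01101-
  m29 ⊆ -11101 [E]
  m36 ⊆ -001-0,10-100
  m38 ⊆ -001-0,1-0110
  m41 ⊆ 101-01 [E]
  m44 ⊆ 1-110-,10-100
  m47 ⊆ 1011-1 [E]
  m49 ⊆ -10001,110-01
  m50 ⊆ 110-10 [E]
  m53 ⊆ 11-101,110-01,1101-1
  m54 ⊆ 1-0110,110-10,11011-
  m55 ⊆ 1101-1,11011-
  m59 ⊆ -11011 [E]
E = {-001-0, -11011, -11101, 0-1011, 101-01, 1011-1, 110-10}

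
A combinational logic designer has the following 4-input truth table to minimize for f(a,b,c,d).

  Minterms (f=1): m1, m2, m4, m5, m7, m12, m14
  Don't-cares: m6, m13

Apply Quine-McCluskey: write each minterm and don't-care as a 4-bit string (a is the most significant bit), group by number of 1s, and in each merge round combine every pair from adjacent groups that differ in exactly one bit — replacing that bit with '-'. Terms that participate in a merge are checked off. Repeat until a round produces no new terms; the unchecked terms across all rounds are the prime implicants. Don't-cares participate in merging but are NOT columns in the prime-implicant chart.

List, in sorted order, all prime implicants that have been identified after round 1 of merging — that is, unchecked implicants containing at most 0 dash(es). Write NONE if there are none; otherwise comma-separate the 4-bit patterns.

NONE

[col 0] 0001*, 0010*, 0100*, 0101*, 0110*, 0111*, 1100*, 1101*, 1110*
[col 1] -100*, -101*, -110*, 0-01, 0-10, 01-0*, 01-1*, 010-*, 011-*, 11-0*, 110-*
[col 2] -1-0, -10-, 01--
Prime implicants: -1-0, -10-, 0-01, 0-10, 01--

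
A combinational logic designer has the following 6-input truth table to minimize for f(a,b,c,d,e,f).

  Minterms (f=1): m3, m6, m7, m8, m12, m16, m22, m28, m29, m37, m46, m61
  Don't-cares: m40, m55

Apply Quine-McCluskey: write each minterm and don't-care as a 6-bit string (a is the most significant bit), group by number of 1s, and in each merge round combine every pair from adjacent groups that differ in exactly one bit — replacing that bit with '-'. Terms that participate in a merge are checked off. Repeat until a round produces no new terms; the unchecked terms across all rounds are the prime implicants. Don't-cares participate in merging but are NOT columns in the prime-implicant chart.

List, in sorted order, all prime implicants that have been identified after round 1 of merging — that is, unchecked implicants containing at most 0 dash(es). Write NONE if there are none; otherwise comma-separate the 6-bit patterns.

010000, 100101, 101110, 110111

size-2^0 implicants → 000011(✓)  000110(✓)  000111(✓)  001000(✓)  001100(✓)  010000  010110(✓)  011100(✓)  011101(✓)  100101  101000(✓)  101110  110111  111101(✓)
size-2^1 implicants → -01000  -11101  0-0110  0-1100  000-11  00011-  001-00  01110-
Unchecked terms (primes): -01000, -11101, 0-0110, 0-1100, 000-11, 00011-, 001-00, 010000, 01110-, 100101, 101110, 110111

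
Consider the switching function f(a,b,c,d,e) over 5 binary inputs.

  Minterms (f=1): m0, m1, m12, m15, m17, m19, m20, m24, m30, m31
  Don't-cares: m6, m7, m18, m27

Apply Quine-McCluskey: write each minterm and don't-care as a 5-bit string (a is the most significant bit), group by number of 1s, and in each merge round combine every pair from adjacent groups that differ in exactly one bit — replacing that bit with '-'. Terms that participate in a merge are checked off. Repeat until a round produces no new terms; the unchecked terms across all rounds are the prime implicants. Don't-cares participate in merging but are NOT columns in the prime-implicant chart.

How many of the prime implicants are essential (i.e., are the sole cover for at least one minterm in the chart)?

5

[col 0] 00000*, 00001*, 00110*, 00111*, 01100, 01111*, 10001*, 10010*, 10011*, 10100, 11000, 11011*, 11110*, 11111*
[col 1] -0001, -1111, 0-111, 0000-, 0011-, 1-011, 100-1, 1001-, 11-11, 1111-
Prime implicants: -0001, -1111, 0-111, 0000-, 0011-, 01100, 1-011, 100-1, 1001-, 10100, 11-11, 11000, 1111-
PI chart (minterm → PIs covering it):
  0 | 0000-  (sole → essential)
  1 | -0001,0000-
  12 | 01100  (sole → essential)
  15 | -1111,0-111
  17 | -0001,100-1
  19 | 1-011,100-1,1001-
  20 | 10100  (sole → essential)
  24 | 11000  (sole → essential)
  30 | 1111-  (sole → essential)
  31 | -1111,11-11,1111-
Essential prime implicants: 0000-, 01100, 10100, 11000, 1111-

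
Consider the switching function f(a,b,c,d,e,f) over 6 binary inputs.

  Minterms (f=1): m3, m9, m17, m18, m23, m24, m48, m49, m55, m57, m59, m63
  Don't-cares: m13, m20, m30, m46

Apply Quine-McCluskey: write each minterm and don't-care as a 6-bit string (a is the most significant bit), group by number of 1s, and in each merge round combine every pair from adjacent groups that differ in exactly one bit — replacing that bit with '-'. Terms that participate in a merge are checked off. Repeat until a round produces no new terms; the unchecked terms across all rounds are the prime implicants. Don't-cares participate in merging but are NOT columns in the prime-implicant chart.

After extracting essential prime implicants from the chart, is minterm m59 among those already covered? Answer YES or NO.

NO

[col 0] 000011, 001001*, 001101*, 010001*, 010010, 010100, 010111*, 011000, 011110, 101110, 110000*, 110001*, 110111*, 111001*, 111011*, 111111*
[col 1] -10001, -10111, 001-01, 11-001, 11-111, 11000-, 111-11, 1110-1
Prime implicants: -10001, -10111, 000011, 001-01, 010010, 010100, 011000, 011110, 101110, 11-001, 11-111, 11000-, 111-11, 1110-1
PI chart (minterm → PIs covering it):
  3 | 000011  (sole → essential)
  9 | 001-01  (sole → essential)
  17 | -10001  (sole → essential)
  18 | 010010  (sole → essential)
  23 | -10111  (sole → essential)
  24 | 011000  (sole → essential)
  48 | 11000-  (sole → essential)
  49 | -10001,11-001,11000-
  55 | -10111,11-111
  57 | 11-001,1110-1
  59 | 111-11,1110-1
  63 | 11-111,111-11
Essential prime implicants: -10001, -10111, 000011, 001-01, 010010, 011000, 11000-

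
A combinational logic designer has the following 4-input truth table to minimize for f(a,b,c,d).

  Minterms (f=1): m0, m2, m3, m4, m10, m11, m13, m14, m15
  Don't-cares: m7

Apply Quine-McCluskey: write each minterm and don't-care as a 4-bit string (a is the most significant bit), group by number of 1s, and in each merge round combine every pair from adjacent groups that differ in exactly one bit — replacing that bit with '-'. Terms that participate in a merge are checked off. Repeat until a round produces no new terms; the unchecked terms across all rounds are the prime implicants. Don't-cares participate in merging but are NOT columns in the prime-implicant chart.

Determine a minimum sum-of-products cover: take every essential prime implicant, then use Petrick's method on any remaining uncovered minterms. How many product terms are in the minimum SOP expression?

4

size-2^0 implicants → 0000(✓)  0010(✓)  0011(✓)  0100(✓)  0111(✓)  1010(✓)  1011(✓)  1101(✓)  1110(✓)  1111(✓)
size-2^1 implicants → -010(✓)  -011(✓)  -111(✓)  0-00  0-11(✓)  00-0  001-(✓)  1-10(✓)  1-11(✓)  101-(✓)  11-1  111-(✓)
size-2^2 implicants → --11  -01-  1-1-
Unchecked terms (primes): --11, -01-, 0-00, 00-0, 1-1-, 11-1
Minterm coverage:
  m0 ⊆ 0-00,00-0
  m2 ⊆ -01-,00-0
  m3 ⊆ --11,-01-
  m4 ⊆ 0-00 [E]
  m10 ⊆ -01-,1-1-
  m11 ⊆ --11,-01-,1-1-
  m13 ⊆ 11-1 [E]
  m14 ⊆ 1-1- [E]
  m15 ⊆ --11,1-1-,11-1
E = {0-00, 1-1-, 11-1}
Petrick residual → -01-
Cover = b'c + a'c'd' + ac + abd  |cover|=4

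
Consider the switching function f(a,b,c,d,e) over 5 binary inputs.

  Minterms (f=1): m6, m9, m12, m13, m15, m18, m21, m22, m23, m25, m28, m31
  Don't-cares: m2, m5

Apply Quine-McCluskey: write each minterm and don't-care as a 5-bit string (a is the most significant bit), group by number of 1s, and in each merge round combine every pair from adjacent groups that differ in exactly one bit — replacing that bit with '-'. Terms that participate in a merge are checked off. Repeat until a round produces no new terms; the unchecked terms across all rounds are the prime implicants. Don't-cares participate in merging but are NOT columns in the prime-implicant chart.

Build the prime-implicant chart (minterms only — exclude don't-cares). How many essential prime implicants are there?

[col 0] 00010*, 00101*, 00110*, 01001*, 01100*, 01101*, 01111*, 10010*, 10101*, 10110*, 10111*, 11001*, 11100*, 11111*
[col 1] -0010*, -0101, -0110*, -1001, -1100, -1111, 0-101, 00-10*, 01-01, 011-1, 0110-, 1-111, 10-10*, 101-1, 1011-
[col 2] -0-10
Prime implicants: -0-10, -0101, -1001, -1100, -1111, 0-101, 01-01, 011-1, 0110-, 1-111, 101-1, 1011-
PI chart (minterm → PIs covering it):
  6 | -0-10  (sole → essential)
  9 | -1001,01-01
  12 | -1100,0110-
  13 | 0-101,01-01,011-1,0110-
  15 | -1111,011-1
  18 | -0-10  (sole → essential)
  21 | -0101,101-1
  22 | -0-10,1011-
  23 | 1-111,101-1,1011-
  25 | -1001  (sole → essential)
  28 | -1100  (sole → essential)
  31 | -1111,1-111
Essential prime implicants: -0-10, -1001, -1100

3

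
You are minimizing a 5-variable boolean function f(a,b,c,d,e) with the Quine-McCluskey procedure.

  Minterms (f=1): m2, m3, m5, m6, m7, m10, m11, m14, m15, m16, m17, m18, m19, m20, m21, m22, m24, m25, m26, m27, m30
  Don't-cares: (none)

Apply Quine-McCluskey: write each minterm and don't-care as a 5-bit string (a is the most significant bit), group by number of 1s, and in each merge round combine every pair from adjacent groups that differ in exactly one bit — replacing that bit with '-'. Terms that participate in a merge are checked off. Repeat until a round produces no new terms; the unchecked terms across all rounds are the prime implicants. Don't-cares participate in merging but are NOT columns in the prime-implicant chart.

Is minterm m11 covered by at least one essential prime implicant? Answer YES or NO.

[col 0] 00010*, 00011*, 00101*, 00110*, 00111*, 01010*, 01011*, 01110*, 01111*, 10000*, 10001*, 10010*, 10011*, 10100*, 10101*, 10110*, 11000*, 11001*, 11010*, 11011*, 11110*
[col 1] -0010*, -0011*, -0101, -0110*, -1010*, -1011*, -1110*, 0-010*, 0-011*, 0-110*, 0-111*, 00-10*, 00-11*, 0001-*, 001-1, 0011-*, 01-10*, 01-11*, 0101-*, 0111-*, 1-000*, 1-001*, 1-010*, 1-011*, 1-110*, 10-00*, 10-01*, 10-10*, 100-0*, 100-1*, 1000-*, 1001-*, 101-0*, 1010-*, 11-10*, 110-0*, 110-1*, 1100-*, 1101-*
[col 2] --010*, --011*, --110*, -0-10*, -001-*, -1-10*, -101-*, 0--10*, 0--11*, 0-01-*, 0-11-*, 00-1-*, 01-1-*, 1--10*, 1-0-0*, 1-0-1*, 1-00-*, 1-01-*, 10--0, 10-0-, 100--*, 110--*
[col 3] ---10, --01-, 0--1-, 1-0--
Prime implicants: ---10, --01-, -0101, 0--1-, 001-1, 1-0--, 10--0, 10-0-
PI chart (minterm → PIs covering it):
  2 | ---10,--01-,0--1-
  3 | --01-,0--1-
  5 | -0101,001-1
  6 | ---10,0--1-
  7 | 0--1-,001-1
  10 | ---10,--01-,0--1-
  11 | --01-,0--1-
  14 | ---10,0--1-
  15 | 0--1-  (sole → essential)
  16 | 1-0--,10--0,10-0-
  17 | 1-0--,10-0-
  18 | ---10,--01-,1-0--,10--0
  19 | --01-,1-0--
  20 | 10--0,10-0-
  21 | -0101,10-0-
  22 | ---10,10--0
  24 | 1-0--  (sole → essential)
  25 | 1-0--  (sole → essential)
  26 | ---10,--01-,1-0--
  27 | --01-,1-0--
  30 | ---10  (sole → essential)
Essential prime implicants: ---10, 0--1-, 1-0--

YES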